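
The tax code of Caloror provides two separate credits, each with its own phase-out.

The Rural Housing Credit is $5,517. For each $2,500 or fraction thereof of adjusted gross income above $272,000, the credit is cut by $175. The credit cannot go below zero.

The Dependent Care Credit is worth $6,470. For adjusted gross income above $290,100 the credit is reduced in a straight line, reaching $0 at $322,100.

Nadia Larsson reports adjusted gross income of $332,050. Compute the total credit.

$1,142

Rural Housing Credit: income exceeds $272,000 by $60,050, which is 25 full-or-partial $2,500 increments; reduction = 25 × $175 = $4,375, leaving $1,142.
Dependent Care Credit: $332,050 is at or above $322,100, so the credit is $0.
Total: $1,142 + $0 = $1,142.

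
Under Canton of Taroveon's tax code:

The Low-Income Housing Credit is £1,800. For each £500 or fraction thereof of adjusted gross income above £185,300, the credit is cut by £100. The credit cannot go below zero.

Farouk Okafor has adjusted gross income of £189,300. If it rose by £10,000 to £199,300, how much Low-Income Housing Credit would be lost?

£1,000

At £189,300 — income exceeds £185,300 by £4,000, which is 8 full-or-partial £500 increments; reduction = 8 × £100 = £800, leaving £1,000.
At £199,300 — income exceeds £185,300 by £14,000 → 28 increments × £100 = £2,800 ≥ base, so the credit is £0.
Lost: £1,000 − £0 = £1,000.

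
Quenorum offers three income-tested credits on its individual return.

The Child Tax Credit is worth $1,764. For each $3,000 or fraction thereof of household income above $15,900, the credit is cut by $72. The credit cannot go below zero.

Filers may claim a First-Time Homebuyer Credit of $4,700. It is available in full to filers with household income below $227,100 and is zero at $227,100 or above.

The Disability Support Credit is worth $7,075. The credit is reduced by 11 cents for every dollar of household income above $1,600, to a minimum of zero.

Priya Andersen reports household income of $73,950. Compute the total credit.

$5,024

Child Tax Credit: income exceeds $15,900 by $58,050, which is 20 full-or-partial $3,000 increments; reduction = 20 × $72 = $1,440, leaving $324.
First-Time Homebuyer Credit: $73,950 is below the $227,100 cutoff, so the full $4,700 applies.
Disability Support Credit: 11% of the $72,350 excess over $1,600 is $7,958.50 ≥ base, so the credit is $0.
Total: $324 + $4,700 + $0 = $5,024.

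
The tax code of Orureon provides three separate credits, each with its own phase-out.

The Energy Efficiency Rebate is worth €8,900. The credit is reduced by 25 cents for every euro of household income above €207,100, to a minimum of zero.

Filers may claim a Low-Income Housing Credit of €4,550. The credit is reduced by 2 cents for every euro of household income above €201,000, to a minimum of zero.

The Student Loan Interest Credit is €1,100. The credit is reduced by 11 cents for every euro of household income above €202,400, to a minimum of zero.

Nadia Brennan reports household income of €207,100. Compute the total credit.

Energy Efficiency Rebate: €207,100 is at or below the €207,100 threshold, so the full €8,900 applies.
Low-Income Housing Credit: 2% of the €6,100 excess over €201,000 is €122; credit = €4,550 − €122 = €4,428.
Student Loan Interest Credit: 11% of the €4,700 excess over €202,400 is €517; credit = €1,100 − €517 = €583.
Total: €8,900 + €4,428 + €583 = €13,911.

€13,911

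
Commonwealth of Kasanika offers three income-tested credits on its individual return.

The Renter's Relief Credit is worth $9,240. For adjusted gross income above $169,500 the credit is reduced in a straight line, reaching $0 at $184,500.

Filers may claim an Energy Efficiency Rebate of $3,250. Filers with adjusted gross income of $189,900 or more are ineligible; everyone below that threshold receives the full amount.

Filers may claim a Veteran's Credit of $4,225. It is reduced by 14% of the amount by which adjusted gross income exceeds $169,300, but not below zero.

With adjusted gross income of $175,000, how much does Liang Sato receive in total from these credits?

$12,529

Renter's Relief Credit: $175,000 is $5,500 into a $15,000 phase-out range, leaving 9,500/15,000 of the credit: $9,240 × 9,500/15,000 = $5,852.
Energy Efficiency Rebate: $175,000 is below the $189,900 cutoff, so the full $3,250 applies.
Veteran's Credit: 14% of the $5,700 excess over $169,300 is $798; credit = $4,225 − $798 = $3,427.
Total: $5,852 + $3,250 + $3,427 = $12,529.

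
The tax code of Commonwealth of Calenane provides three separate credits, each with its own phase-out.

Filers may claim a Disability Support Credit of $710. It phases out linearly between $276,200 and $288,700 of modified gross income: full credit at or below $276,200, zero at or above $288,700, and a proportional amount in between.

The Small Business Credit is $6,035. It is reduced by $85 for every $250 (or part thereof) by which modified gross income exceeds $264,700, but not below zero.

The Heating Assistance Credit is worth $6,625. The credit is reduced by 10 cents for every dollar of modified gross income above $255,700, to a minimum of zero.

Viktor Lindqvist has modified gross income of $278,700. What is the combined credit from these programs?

$6,168

Disability Support Credit: $278,700 is $2,500 into a $12,500 phase-out range, leaving 10,000/12,500 of the credit: $710 × 10,000/12,500 = $568.
Small Business Credit: income exceeds $264,700 by $14,000, which is 56 full-or-partial $250 increments; reduction = 56 × $85 = $4,760, leaving $1,275.
Heating Assistance Credit: 10% of the $23,000 excess over $255,700 is $2,300; credit = $6,625 − $2,300 = $4,325.
Total: $568 + $1,275 + $4,325 = $6,168.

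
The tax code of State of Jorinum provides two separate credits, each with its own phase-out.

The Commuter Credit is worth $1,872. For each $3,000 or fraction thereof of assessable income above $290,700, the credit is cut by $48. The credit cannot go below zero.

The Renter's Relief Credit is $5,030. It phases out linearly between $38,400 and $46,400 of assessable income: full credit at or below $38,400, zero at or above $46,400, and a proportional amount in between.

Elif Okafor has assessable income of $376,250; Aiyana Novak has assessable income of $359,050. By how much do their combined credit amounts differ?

Elif ($376,250): Commuter Credit: income exceeds $290,700 by $85,550, which is 29 full-or-partial $3,000 increments; reduction = 29 × $48 = $1,392, leaving $480. Renter's Relief Credit: $376,250 is at or above $46,400, so the credit is $0. total $480 + $0 = $480
Aiyana ($359,050): Commuter Credit: income exceeds $290,700 by $68,350, which is 23 full-or-partial $3,000 increments; reduction = 23 × $48 = $1,104, leaving $768. Renter's Relief Credit: $359,050 is at or above $46,400, so the credit is $0. total $768 + $0 = $768
Difference: |$480 − $768| = $288.

$288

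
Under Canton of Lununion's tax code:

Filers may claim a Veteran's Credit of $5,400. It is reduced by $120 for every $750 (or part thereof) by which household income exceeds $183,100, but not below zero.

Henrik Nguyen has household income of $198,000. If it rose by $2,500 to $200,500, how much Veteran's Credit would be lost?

At $198,000 — income exceeds $183,100 by $14,900, which is 20 full-or-partial $750 increments; reduction = 20 × $120 = $2,400, leaving $3,000.
At $200,500 — income exceeds $183,100 by $17,400, which is 24 full-or-partial $750 increments; reduction = 24 × $120 = $2,880, leaving $2,520.
Lost: $3,000 − $2,520 = $480.

$480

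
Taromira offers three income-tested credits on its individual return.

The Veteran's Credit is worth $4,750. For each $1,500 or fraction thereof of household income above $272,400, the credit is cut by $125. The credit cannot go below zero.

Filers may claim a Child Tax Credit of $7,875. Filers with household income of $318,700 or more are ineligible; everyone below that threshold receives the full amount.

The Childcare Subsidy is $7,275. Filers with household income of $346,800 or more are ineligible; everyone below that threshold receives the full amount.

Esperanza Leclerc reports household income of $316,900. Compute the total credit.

Veteran's Credit: income exceeds $272,400 by $44,500, which is 30 full-or-partial $1,500 increments; reduction = 30 × $125 = $3,750, leaving $1,000.
Child Tax Credit: $316,900 is below the $318,700 cutoff, so the full $7,875 applies.
Childcare Subsidy: $316,900 is below the $346,800 cutoff, so the full $7,275 applies.
Total: $1,000 + $7,875 + $7,275 = $16,150.

$16,150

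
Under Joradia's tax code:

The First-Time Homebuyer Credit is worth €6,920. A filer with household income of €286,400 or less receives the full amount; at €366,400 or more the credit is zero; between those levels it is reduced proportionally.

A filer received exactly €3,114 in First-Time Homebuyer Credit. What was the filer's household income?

€3,114 is 3,114/6,920 of the full €6,920, so 3,806/6,920 of the €80,000 range has been used: income = €286,400 + €80,000 × 3,806/6,920 = €330,400.

€330,400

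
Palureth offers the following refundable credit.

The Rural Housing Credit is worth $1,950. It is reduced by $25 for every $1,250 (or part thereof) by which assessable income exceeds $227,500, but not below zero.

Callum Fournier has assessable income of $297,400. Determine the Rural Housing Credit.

Rural Housing Credit: income exceeds $227,500 by $69,900, which is 56 full-or-partial $1,250 increments; reduction = 56 × $25 = $1,400, leaving $550.

$550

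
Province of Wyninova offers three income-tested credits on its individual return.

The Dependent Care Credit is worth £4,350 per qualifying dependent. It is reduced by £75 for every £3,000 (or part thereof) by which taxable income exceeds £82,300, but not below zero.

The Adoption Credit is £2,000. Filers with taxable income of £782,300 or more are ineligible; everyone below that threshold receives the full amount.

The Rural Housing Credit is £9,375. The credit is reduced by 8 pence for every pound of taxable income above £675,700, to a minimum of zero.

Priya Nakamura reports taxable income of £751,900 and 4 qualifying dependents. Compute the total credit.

Dependent Care Credit: base = 4 × £4,350 = £17,400. income exceeds £82,300 by £669,600, which is 224 full-or-partial £3,000 increments; reduction = 224 × £75 = £16,800, leaving £600.
Adoption Credit: £751,900 is below the £782,300 cutoff, so the full £2,000 applies.
Rural Housing Credit: 8% of the £76,200 excess over £675,700 is £6,096; credit = £9,375 − £6,096 = £3,279.
Total: £600 + £2,000 + £3,279 = £5,879.

£5,879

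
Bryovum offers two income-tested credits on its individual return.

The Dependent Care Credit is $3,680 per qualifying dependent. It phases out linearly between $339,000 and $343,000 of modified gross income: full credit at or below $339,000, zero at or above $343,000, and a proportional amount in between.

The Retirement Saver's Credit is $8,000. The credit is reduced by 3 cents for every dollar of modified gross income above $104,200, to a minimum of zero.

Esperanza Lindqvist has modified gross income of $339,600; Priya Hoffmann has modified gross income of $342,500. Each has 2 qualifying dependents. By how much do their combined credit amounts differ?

Esperanza ($339,600): Dependent Care Credit: base = 2 × $3,680 = $7,360. $339,600 is $600 into a $4,000 phase-out range, leaving 3,400/4,000 of the credit: $7,360 × 3,400/4,000 = $6,256. Retirement Saver's Credit: 3% of the $235,400 excess over $104,200 is $7,062; credit = $8,000 − $7,062 = $938. total $6,256 + $938 = $7,194
Priya ($342,500): Dependent Care Credit: base = 2 × $3,680 = $7,360. $342,500 is $3,500 into a $4,000 phase-out range, leaving 500/4,000 of the credit: $7,360 × 500/4,000 = $920. Retirement Saver's Credit: 3% of the $238,300 excess over $104,200 is $7,149; credit = $8,000 − $7,149 = $851. total $920 + $851 = $1,771
Difference: |$7,194 − $1,771| = $5,423.

$5,423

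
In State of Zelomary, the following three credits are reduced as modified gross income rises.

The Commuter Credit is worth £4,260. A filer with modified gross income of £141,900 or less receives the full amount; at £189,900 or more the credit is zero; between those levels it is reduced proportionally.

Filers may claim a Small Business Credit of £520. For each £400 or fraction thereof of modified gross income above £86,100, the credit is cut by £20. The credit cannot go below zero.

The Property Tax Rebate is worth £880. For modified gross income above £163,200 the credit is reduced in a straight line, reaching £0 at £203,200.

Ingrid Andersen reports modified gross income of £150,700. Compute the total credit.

£4,359

Commuter Credit: £150,700 is £8,800 into a £48,000 phase-out range, leaving 39,200/48,000 of the credit: £4,260 × 39,200/48,000 = £3,479.
Small Business Credit: income exceeds £86,100 by £64,600 → 162 increments × £20 = £3,240 ≥ base, so the credit is £0.
Property Tax Rebate: £150,700 is at or below the £163,200 threshold, so the full £880 applies.
Total: £3,479 + £0 + £880 = £4,359.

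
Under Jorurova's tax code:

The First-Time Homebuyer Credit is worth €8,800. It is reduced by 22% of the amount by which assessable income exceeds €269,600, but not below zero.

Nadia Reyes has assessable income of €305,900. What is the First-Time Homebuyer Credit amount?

First-Time Homebuyer Credit: 22% of the €36,300 excess over €269,600 is €7,986; credit = €8,800 − €7,986 = €814.

€814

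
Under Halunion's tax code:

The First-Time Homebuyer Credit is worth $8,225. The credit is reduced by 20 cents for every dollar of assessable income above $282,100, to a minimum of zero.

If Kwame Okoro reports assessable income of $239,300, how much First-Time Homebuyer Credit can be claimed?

First-Time Homebuyer Credit: $239,300 is at or below the $282,100 threshold, so the full $8,225 applies.

$8,225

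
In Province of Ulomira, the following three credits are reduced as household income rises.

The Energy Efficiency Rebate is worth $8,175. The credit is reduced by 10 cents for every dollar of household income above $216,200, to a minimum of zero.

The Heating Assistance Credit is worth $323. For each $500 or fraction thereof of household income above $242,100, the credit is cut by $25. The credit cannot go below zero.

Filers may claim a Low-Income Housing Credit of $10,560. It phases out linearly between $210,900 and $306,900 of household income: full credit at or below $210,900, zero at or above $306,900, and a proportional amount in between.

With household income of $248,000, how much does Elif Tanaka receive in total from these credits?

Energy Efficiency Rebate: 10% of the $31,800 excess over $216,200 is $3,180; credit = $8,175 − $3,180 = $4,995.
Heating Assistance Credit: income exceeds $242,100 by $5,900, which is 12 full-or-partial $500 increments; reduction = 12 × $25 = $300, leaving $23.
Low-Income Housing Credit: $248,000 is $37,100 into a $96,000 phase-out range, leaving 58,900/96,000 of the credit: $10,560 × 58,900/96,000 = $6,479.
Total: $4,995 + $23 + $6,479 = $11,497.

$11,497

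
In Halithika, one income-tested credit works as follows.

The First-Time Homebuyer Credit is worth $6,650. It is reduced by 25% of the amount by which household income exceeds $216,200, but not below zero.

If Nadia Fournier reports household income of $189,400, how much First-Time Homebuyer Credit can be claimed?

$6,650

First-Time Homebuyer Credit: $189,400 is at or below the $216,200 threshold, so the full $6,650 applies.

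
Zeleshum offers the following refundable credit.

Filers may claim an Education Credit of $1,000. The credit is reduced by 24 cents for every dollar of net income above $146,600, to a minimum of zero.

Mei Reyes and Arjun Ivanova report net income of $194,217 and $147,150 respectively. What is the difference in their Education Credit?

$868

Mei ($194,217): Education Credit: 24% of the $47,617 excess over $146,600 is $11,428.08 ≥ base, so the credit is $0.
Arjun ($147,150): Education Credit: 24% of the $550 excess over $146,600 is $132; credit = $1,000 − $132 = $868.
Difference: |$0 − $868| = $868.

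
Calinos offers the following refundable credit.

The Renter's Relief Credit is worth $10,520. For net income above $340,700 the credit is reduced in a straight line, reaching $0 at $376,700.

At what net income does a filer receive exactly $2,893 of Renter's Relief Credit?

$366,800

$2,893 is 2,893/10,520 of the full $10,520, so 7,627/10,520 of the $36,000 range has been used: income = $340,700 + $36,000 × 7,627/10,520 = $366,800.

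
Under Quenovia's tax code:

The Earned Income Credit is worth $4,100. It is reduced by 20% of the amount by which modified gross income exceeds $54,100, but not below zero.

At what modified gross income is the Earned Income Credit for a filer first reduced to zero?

$74,600

The credit falls by 20% of each dollar above $54,100, so it reaches zero when the excess is $4,100 / 20% = $20,500: income = $54,100 + $20,500 = $74,600.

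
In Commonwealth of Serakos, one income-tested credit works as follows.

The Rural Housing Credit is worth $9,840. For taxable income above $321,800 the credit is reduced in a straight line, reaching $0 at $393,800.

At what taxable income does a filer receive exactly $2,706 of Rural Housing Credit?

$374,000

$2,706 is 2,706/9,840 of the full $9,840, so 7,134/9,840 of the $72,000 range has been used: income = $321,800 + $72,000 × 7,134/9,840 = $374,000.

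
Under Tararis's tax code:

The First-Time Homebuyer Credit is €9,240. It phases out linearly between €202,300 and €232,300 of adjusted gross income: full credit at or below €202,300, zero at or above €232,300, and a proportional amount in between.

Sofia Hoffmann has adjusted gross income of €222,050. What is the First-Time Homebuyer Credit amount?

First-Time Homebuyer Credit: €222,050 is €19,750 into a €30,000 phase-out range, leaving 10,250/30,000 of the credit: €9,240 × 10,250/30,000 = €3,157.

€3,157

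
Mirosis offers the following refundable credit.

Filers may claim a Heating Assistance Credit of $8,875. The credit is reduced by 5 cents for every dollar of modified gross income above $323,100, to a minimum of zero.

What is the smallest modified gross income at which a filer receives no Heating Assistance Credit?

The credit falls by 5% of each dollar above $323,100, so it reaches zero when the excess is $8,875 / 5% = $177,500: income = $323,100 + $177,500 = $500,600.

$500,600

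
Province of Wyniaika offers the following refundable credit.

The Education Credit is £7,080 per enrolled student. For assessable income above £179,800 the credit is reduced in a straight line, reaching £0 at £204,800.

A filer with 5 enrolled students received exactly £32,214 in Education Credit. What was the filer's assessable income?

£182,050

Full credit = 5 × £7,080 = £35,400.
£32,214 is 32,214/35,400 of the full £35,400, so 3,186/35,400 of the £25,000 range has been used: income = £179,800 + £25,000 × 3,186/35,400 = £182,050.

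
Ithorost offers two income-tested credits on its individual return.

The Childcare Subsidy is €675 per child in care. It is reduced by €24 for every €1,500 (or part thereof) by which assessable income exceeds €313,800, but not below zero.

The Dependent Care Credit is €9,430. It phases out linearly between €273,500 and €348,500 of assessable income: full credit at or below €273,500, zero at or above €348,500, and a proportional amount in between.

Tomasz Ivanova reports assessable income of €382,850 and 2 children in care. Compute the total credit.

Childcare Subsidy: base = 2 × €675 = €1,350. income exceeds €313,800 by €69,050, which is 47 full-or-partial €1,500 increments; reduction = 47 × €24 = €1,128, leaving €222.
Dependent Care Credit: €382,850 is at or above €348,500, so the credit is €0.
Total: €222 + €0 = €222.

€222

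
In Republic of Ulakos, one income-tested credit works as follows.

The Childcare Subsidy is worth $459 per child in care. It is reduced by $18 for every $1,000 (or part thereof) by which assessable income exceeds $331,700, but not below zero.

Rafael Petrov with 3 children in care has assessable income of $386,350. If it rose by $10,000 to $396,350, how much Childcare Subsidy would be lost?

At $386,350 — base = 3 × $459 = $1,377. income exceeds $331,700 by $54,650, which is 55 full-or-partial $1,000 increments; reduction = 55 × $18 = $990, leaving $387.
At $396,350 — base = 3 × $459 = $1,377. income exceeds $331,700 by $64,650, which is 65 full-or-partial $1,000 increments; reduction = 65 × $18 = $1,170, leaving $207.
Lost: $387 − $207 = $180.

$180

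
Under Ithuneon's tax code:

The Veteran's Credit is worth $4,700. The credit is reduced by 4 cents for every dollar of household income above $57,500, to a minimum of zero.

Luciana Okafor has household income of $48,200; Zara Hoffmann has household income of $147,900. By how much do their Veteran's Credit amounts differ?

$3,616

Luciana ($48,200): Veteran's Credit: $48,200 is at or below the $57,500 threshold, so the full $4,700 applies.
Zara ($147,900): Veteran's Credit: 4% of the $90,400 excess over $57,500 is $3,616; credit = $4,700 − $3,616 = $1,084.
Difference: |$4,700 − $1,084| = $3,616.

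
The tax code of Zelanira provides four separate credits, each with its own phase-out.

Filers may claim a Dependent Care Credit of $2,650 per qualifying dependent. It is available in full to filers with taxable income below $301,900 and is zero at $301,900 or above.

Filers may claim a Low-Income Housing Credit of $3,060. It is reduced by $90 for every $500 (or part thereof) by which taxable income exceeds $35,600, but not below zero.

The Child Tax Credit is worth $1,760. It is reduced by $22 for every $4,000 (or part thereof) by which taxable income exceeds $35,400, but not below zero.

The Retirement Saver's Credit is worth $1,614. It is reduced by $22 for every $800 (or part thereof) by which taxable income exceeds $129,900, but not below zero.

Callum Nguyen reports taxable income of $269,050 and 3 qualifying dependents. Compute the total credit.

Dependent Care Credit: base = 3 × $2,650 = $7,950. $269,050 is below the $301,900 cutoff, so the full $7,950 applies.
Low-Income Housing Credit: income exceeds $35,600 by $233,450 → 467 increments × $90 = $42,030 ≥ base, so the credit is $0.
Child Tax Credit: income exceeds $35,400 by $233,650, which is 59 full-or-partial $4,000 increments; reduction = 59 × $22 = $1,298, leaving $462.
Retirement Saver's Credit: income exceeds $129,900 by $139,150 → 174 increments × $22 = $3,828 ≥ base, so the credit is $0.
Total: $7,950 + $0 + $462 + $0 = $8,412.

$8,412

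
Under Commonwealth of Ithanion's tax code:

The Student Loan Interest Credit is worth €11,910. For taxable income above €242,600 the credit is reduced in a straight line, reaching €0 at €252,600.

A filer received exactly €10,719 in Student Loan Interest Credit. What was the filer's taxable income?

€243,600

€10,719 is 10,719/11,910 of the full €11,910, so 1,191/11,910 of the €10,000 range has been used: income = €242,600 + €10,000 × 1,191/11,910 = €243,600.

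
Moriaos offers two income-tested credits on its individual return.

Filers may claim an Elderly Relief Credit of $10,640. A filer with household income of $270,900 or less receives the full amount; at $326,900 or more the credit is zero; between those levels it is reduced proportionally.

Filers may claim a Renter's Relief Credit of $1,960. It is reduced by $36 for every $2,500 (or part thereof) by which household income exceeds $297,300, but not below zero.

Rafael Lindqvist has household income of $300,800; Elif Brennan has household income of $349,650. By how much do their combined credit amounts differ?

$5,643

Rafael ($300,800): Elderly Relief Credit: $300,800 is $29,900 into a $56,000 phase-out range, leaving 26,100/56,000 of the credit: $10,640 × 26,100/56,000 = $4,959. Renter's Relief Credit: income exceeds $297,300 by $3,500, which is 2 full-or-partial $2,500 increments; reduction = 2 × $36 = $72, leaving $1,888. total $4,959 + $1,888 = $6,847
Elif ($349,650): Elderly Relief Credit: $349,650 is at or above $326,900, so the credit is $0. Renter's Relief Credit: income exceeds $297,300 by $52,350, which is 21 full-or-partial $2,500 increments; reduction = 21 × $36 = $756, leaving $1,204. total $0 + $1,204 = $1,204
Difference: |$6,847 − $1,204| = $5,643.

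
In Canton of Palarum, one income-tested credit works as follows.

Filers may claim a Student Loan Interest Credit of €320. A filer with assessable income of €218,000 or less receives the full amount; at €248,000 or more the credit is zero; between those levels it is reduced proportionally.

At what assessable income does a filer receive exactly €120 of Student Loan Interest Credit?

€236,750

€120 is 120/320 of the full €320, so 200/320 of the €30,000 range has been used: income = €218,000 + €30,000 × 200/320 = €236,750.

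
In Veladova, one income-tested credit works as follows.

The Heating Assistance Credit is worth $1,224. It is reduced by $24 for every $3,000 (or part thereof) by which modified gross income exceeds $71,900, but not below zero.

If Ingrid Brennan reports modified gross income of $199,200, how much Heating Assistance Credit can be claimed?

Heating Assistance Credit: income exceeds $71,900 by $127,300, which is 43 full-or-partial $3,000 increments; reduction = 43 × $24 = $1,032, leaving $192.

$192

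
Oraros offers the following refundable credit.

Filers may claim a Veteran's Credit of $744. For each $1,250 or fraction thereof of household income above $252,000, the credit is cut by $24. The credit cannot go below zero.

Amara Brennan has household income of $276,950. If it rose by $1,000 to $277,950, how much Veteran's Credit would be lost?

$24

At $276,950 — income exceeds $252,000 by $24,950, which is 20 full-or-partial $1,250 increments; reduction = 20 × $24 = $480, leaving $264.
At $277,950 — income exceeds $252,000 by $25,950, which is 21 full-or-partial $1,250 increments; reduction = 21 × $24 = $504, leaving $240.
Lost: $264 − $240 = $24.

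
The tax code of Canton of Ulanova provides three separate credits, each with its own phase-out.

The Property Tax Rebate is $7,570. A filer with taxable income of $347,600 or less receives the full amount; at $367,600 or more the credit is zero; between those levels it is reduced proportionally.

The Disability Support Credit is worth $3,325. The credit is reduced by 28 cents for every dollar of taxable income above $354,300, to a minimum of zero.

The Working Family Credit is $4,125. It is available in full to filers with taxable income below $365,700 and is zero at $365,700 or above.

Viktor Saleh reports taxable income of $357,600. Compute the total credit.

$10,311

Property Tax Rebate: $357,600 is $10,000 into a $20,000 phase-out range, leaving 10,000/20,000 of the credit: $7,570 × 10,000/20,000 = $3,785.
Disability Support Credit: 28% of the $3,300 excess over $354,300 is $924; credit = $3,325 − $924 = $2,401.
Working Family Credit: $357,600 is below the $365,700 cutoff, so the full $4,125 applies.
Total: $3,785 + $2,401 + $4,125 = $10,311.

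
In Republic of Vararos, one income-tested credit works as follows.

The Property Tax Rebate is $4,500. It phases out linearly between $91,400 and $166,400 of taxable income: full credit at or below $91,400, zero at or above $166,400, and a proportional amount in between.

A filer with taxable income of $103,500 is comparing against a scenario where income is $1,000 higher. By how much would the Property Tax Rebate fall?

At $103,500 — $103,500 is $12,100 into a $75,000 phase-out range, leaving 62,900/75,000 of the credit: $4,500 × 62,900/75,000 = $3,774.
At $104,500 — $104,500 is $13,100 into a $75,000 phase-out range, leaving 61,900/75,000 of the credit: $4,500 × 61,900/75,000 = $3,714.
Lost: $3,774 − $3,714 = $60.

$60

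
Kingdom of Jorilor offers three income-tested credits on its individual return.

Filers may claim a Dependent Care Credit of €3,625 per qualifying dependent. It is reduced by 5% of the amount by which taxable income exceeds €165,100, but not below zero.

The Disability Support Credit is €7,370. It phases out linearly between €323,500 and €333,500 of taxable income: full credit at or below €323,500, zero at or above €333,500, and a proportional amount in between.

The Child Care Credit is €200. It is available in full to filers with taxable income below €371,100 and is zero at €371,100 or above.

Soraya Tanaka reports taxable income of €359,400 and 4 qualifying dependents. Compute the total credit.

Dependent Care Credit: base = 4 × €3,625 = €14,500. 5% of the €194,300 excess over €165,100 is €9,715; credit = €14,500 − €9,715 = €4,785.
Disability Support Credit: €359,400 is at or above €333,500, so the credit is €0.
Child Care Credit: €359,400 is below the €371,100 cutoff, so the full €200 applies.
Total: €4,785 + €0 + €200 = €4,985.

€4,985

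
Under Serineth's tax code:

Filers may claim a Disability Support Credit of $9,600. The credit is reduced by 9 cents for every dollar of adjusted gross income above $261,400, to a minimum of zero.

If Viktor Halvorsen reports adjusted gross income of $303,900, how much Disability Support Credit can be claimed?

Disability Support Credit: 9% of the $42,500 excess over $261,400 is $3,825; credit = $9,600 − $3,825 = $5,775.

$5,775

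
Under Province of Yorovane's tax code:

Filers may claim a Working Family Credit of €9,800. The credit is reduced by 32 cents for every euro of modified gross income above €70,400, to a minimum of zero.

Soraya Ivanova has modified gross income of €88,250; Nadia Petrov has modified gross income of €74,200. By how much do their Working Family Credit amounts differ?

Soraya (€88,250): Working Family Credit: 32% of the €17,850 excess over €70,400 is €5,712; credit = €9,800 − €5,712 = €4,088.
Nadia (€74,200): Working Family Credit: 32% of the €3,800 excess over €70,400 is €1,216; credit = €9,800 − €1,216 = €8,584.
Difference: |€4,088 − €8,584| = €4,496.

€4,496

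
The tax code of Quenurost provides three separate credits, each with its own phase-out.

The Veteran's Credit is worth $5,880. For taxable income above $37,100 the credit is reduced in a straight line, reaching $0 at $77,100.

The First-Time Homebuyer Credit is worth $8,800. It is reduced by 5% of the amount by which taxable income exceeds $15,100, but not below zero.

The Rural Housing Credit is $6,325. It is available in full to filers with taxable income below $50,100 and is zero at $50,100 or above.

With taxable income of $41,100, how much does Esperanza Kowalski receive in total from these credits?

Veteran's Credit: $41,100 is $4,000 into a $40,000 phase-out range, leaving 36,000/40,000 of the credit: $5,880 × 36,000/40,000 = $5,292.
First-Time Homebuyer Credit: 5% of the $26,000 excess over $15,100 is $1,300; credit = $8,800 − $1,300 = $7,500.
Rural Housing Credit: $41,100 is below the $50,100 cutoff, so the full $6,325 applies.
Total: $5,292 + $7,500 + $6,325 = $19,117.

$19,117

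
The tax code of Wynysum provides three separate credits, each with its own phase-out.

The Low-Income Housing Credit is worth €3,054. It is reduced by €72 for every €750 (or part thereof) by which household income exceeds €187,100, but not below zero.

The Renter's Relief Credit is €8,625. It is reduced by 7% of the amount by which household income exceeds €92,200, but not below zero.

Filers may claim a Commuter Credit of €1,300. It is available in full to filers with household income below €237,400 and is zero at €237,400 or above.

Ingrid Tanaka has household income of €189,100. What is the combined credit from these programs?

Low-Income Housing Credit: income exceeds €187,100 by €2,000, which is 3 full-or-partial €750 increments; reduction = 3 × €72 = €216, leaving €2,838.
Renter's Relief Credit: 7% of the €96,900 excess over €92,200 is €6,783; credit = €8,625 − €6,783 = €1,842.
Commuter Credit: €189,100 is below the €237,400 cutoff, so the full €1,300 applies.
Total: €2,838 + €1,842 + €1,300 = €5,980.

€5,980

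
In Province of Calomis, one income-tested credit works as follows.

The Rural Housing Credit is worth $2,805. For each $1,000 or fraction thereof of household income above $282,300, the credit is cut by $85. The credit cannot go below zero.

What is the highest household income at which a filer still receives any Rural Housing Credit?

After 32 increments the reduction is 32 × $85 = $2,720, leaving $85; one more increment wipes it out. Increment 32 ends at excess 32 × $1,000 = $32,000, so the highest qualifying income is $282,300 + $32,000 = $314,300.

$314,300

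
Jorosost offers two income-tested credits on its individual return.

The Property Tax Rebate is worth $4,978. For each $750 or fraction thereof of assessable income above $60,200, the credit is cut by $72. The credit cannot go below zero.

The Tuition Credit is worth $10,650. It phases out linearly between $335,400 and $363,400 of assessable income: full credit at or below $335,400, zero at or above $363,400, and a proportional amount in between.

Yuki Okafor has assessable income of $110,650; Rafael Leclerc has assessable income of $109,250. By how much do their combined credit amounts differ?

$144

Yuki ($110,650): Property Tax Rebate: income exceeds $60,200 by $50,450, which is 68 full-or-partial $750 increments; reduction = 68 × $72 = $4,896, leaving $82. Tuition Credit: $110,650 is at or below the $335,400 threshold, so the full $10,650 applies. total $82 + $10,650 = $10,732
Rafael ($109,250): Property Tax Rebate: income exceeds $60,200 by $49,050, which is 66 full-or-partial $750 increments; reduction = 66 × $72 = $4,752, leaving $226. Tuition Credit: $109,250 is at or below the $335,400 threshold, so the full $10,650 applies. total $226 + $10,650 = $10,876
Difference: |$10,732 − $10,876| = $144.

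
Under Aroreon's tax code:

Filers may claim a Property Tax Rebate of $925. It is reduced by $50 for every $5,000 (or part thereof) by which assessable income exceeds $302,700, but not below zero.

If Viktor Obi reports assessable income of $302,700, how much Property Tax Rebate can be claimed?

Property Tax Rebate: $302,700 is at or below the $302,700 threshold, so the full $925 applies.

$925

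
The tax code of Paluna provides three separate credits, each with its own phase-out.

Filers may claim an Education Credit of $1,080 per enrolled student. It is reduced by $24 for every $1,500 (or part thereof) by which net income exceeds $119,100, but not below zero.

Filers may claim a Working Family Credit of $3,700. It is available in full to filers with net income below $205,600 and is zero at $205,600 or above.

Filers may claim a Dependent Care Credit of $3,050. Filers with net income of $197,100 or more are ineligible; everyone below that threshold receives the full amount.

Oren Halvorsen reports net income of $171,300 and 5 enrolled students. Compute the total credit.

$11,310

Education Credit: base = 5 × $1,080 = $5,400. income exceeds $119,100 by $52,200, which is 35 full-or-partial $1,500 increments; reduction = 35 × $24 = $840, leaving $4,560.
Working Family Credit: $171,300 is below the $205,600 cutoff, so the full $3,700 applies.
Dependent Care Credit: $171,300 is below the $197,100 cutoff, so the full $3,050 applies.
Total: $4,560 + $3,700 + $3,050 = $11,310.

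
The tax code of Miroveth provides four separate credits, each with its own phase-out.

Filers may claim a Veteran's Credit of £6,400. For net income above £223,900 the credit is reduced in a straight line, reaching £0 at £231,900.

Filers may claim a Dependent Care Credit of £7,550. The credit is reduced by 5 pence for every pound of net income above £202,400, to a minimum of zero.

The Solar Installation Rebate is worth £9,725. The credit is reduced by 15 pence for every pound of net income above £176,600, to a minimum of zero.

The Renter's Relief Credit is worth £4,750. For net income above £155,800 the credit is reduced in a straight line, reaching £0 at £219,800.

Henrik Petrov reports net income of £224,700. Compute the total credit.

Veteran's Credit: £224,700 is £800 into a £8,000 phase-out range, leaving 7,200/8,000 of the credit: £6,400 × 7,200/8,000 = £5,760.
Dependent Care Credit: 5% of the £22,300 excess over £202,400 is £1,115; credit = £7,550 − £1,115 = £6,435.
Solar Installation Rebate: 15% of the £48,100 excess over £176,600 is £7,215; credit = £9,725 − £7,215 = £2,510.
Renter's Relief Credit: £224,700 is at or above £219,800, so the credit is £0.
Total: £5,760 + £6,435 + £2,510 + £0 = £14,705.

£14,705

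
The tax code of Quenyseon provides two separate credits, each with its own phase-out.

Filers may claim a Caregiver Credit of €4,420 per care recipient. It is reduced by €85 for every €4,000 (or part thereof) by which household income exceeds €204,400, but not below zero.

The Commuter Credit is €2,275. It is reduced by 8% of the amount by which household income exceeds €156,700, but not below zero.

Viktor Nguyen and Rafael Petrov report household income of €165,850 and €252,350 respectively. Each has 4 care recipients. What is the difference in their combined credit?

€2,563

Viktor (€165,850): Caregiver Credit: base = 4 × €4,420 = €17,680. €165,850 is at or below the €204,400 threshold, so the full €17,680 applies. Commuter Credit: 8% of the €9,150 excess over €156,700 is €732; credit = €2,275 − €732 = €1,543. total €17,680 + €1,543 = €19,223
Rafael (€252,350): Caregiver Credit: base = 4 × €4,420 = €17,680. income exceeds €204,400 by €47,950, which is 12 full-or-partial €4,000 increments; reduction = 12 × €85 = €1,020, leaving €16,660. Commuter Credit: 8% of the €95,650 excess over €156,700 is €7,652 ≥ base, so the credit is €0. total €16,660 + €0 = €16,660
Difference: |€19,223 − €16,660| = €2,563.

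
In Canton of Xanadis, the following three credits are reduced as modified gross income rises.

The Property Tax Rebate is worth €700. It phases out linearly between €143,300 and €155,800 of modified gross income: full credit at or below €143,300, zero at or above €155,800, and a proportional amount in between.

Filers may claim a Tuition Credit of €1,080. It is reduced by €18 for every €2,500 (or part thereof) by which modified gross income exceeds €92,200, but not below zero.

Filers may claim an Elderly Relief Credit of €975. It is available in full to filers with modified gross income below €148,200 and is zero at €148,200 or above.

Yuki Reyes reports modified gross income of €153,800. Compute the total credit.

Property Tax Rebate: €153,800 is €10,500 into a €12,500 phase-out range, leaving 2,000/12,500 of the credit: €700 × 2,000/12,500 = €112.
Tuition Credit: income exceeds €92,200 by €61,600, which is 25 full-or-partial €2,500 increments; reduction = 25 × €18 = €450, leaving €630.
Elderly Relief Credit: €153,800 meets or exceeds the €148,200 cutoff, so the credit is €0.
Total: €112 + €630 + €0 = €742.

€742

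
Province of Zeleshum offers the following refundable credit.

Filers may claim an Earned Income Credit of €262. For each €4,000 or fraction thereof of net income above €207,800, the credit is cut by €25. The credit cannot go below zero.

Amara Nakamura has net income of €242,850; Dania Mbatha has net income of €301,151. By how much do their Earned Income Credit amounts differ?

€37

Amara (€242,850): Earned Income Credit: income exceeds €207,800 by €35,050, which is 9 full-or-partial €4,000 increments; reduction = 9 × €25 = €225, leaving €37.
Dania (€301,151): Earned Income Credit: income exceeds €207,800 by €93,351 → 24 increments × €25 = €600 ≥ base, so the credit is €0.
Difference: |€37 − €0| = €37.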